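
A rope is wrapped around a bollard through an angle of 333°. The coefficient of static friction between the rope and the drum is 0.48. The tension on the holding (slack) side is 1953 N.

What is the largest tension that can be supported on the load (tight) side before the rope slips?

At impending slip the capstan equation gives T₂/T₁ = e^{μβ} with β in radians.
β = 333° × π/180 = 5.812 rad.
e^{μβ} = e^{0.48×5.812} = 16.28.
T₂ = T₁ · e^{μβ} = 1953 × 16.28 = 31800 N.

T_max ≈ 31800 N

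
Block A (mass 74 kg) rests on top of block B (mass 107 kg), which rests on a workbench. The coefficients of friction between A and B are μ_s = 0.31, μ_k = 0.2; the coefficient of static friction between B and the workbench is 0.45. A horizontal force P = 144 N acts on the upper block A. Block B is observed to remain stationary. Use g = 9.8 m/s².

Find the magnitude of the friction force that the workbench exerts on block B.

Between the blocks, N₁ = m_A g = 725.2 N.
So the A–B interface can sustain at most μ_s N₁ = 224.8 N of static friction.
P = 144 N is within that limit, so A and B move together (both at rest); the A–B friction is simply f₁ = P = 144 N.
B experiences an equal 144 N forward from A (third law). B is in equilibrium, so the floor supplies f₂ = 144 N of static friction (limit μ_s(m_A+m_B)g = 798.2 N, not exceeded).

f ≈ 144 N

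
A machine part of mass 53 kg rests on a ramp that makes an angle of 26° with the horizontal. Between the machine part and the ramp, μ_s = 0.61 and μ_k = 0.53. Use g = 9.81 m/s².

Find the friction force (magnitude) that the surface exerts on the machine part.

f ≈ 228 N (up the incline)

Normal force: N = m g cos θ = 53 × 9.81 × cos 26° = 467.3 N.
Along the slope the weight component is m g sin θ = 227.9 N; friction must supply exactly this, acting up-slope.
Maximum static friction available: μ_s N = 0.61 × 467.3 = 285.1 N.
Since |227.9| ≤ 285.1 N, static friction is sufficient; f equals the required value, not μ_s N.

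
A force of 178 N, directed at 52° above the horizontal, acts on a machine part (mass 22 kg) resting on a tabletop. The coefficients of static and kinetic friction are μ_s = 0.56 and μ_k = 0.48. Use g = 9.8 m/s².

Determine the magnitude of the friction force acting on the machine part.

f ≈ 36.2 N

N = m g − P sin α = 215.6 − 178×sin 52° = 75.33 N.
Horizontally, friction must balance P cos α = 109.6 N.
μ_s N = 0.56 × 75.33 = 42.19 N.
The required friction exceeds μ_s N, so the machine part moves and f = μ_k N = 36.2 N.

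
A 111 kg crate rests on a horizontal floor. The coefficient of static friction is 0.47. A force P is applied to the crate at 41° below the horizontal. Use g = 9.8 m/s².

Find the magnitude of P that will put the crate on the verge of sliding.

N = m g + P sin α (the push presses the crate into the horizontal floor).
At impending slip, P cos α = μ_s N = μ_s (m g + P sin α).
Solving: P (cos α − μ_s sin α) = μ_s m g → P = 0.47×1090/(cos 41° − 0.47 sin 41°) = 511/0.4464 = 1150 N.

P ≈ 1150 N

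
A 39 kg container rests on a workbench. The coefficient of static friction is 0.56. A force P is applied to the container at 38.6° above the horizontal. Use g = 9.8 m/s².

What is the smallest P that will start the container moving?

N = m g − P sin α (the pull lifts the container).
At impending slip, P cos α = μ_s N = μ_s (m g − P sin α).
Solving: P (cos α + μ_s sin α) = μ_s m g → P = 0.56×382/(cos 38.6° + 0.56 sin 38.6°) = 214/1.131 = 189 N.

P ≈ 189 N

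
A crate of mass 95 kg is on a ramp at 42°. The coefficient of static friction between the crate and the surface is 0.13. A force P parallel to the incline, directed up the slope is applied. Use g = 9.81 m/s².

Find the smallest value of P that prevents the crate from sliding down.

P_min ≈ 534 N

The crate tends to slide down (tan θ > μ_s), so at the point of impending slip friction acts up-slope at its limit: f = μ_s N.
P is parallel to the surface, so N = m g cos θ = 693 N.
Along the incline: P + μ_s N = m g sin θ, so P = 624 − 0.13×693 = 534 N.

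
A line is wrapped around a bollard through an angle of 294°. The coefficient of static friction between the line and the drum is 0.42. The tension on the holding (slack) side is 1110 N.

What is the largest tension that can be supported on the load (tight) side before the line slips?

At impending slip the capstan equation gives T₂/T₁ = e^{μβ} with β in radians.
β = 294° × π/180 = 5.131 rad.
e^{μβ} = e^{0.42×5.131} = 8.629.
T₂ = T₁ · e^{μβ} = 1110 × 8.629 = 9580 N.

T_max ≈ 9580 N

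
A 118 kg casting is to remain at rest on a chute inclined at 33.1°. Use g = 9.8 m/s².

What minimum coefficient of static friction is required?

At the slip threshold m g sin θ = μ_s m g cos θ, so μ_s,min = tan θ.
μ_s,min = tan 33.1° = 0.652.

μ_s,min ≈ 0.652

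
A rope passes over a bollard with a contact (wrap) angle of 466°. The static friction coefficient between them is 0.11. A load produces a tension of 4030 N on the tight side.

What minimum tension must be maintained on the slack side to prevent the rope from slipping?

T_min ≈ 1650 N

Capstan equation at impending slip: T_tight/T_slack = e^{μβ}.
β = 466° = 8.133 rad; e^{μβ} = e^{0.11×8.133} = 2.446.
T_slack = T_tight / e^{μβ} = 4030 / 2.446 = 1650 N.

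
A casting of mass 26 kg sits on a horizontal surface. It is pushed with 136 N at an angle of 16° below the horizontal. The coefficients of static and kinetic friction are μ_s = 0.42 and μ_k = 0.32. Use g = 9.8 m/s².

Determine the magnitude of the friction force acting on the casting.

N = m g + P sin α = 254.8 + 136×sin 16° = 292.3 N.
Horizontally, friction must balance P cos α = 130.7 N.
μ_s N = 0.42 × 292.3 = 122.8 N.
The required friction exceeds μ_s N, so the casting moves and f = μ_k N = 93.5 N.

f ≈ 93.5 N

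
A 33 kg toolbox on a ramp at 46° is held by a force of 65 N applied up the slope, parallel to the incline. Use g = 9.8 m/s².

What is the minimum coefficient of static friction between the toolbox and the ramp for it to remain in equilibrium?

N = m g cos θ = 224.7 N.
Friction must make up the shortfall along the incline: f = m g sin θ − P = 232.6 − 65 = 167.6 N.
At the threshold f = μ_s N, so μ_s,min = 167.6/224.7 = 0.746.

μ_s,min ≈ 0.746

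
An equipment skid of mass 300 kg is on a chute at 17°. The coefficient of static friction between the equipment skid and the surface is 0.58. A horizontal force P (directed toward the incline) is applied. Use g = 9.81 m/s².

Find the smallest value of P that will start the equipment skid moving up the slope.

At impending motion up the slope, friction acts down-slope at its limit: f = μ_s N.
Perpendicular to the incline: N = m g cos θ + P sin θ.
Along the incline: P cos θ = m g sin θ + μ_s N = m g sin θ + μ_s (m g cos θ + P sin θ).
Solving, P (cos θ − μ_s sin θ) = m g (sin θ + μ_s cos θ), so P = 300×9.81×(sin 17° + 0.58 cos 17°)/(cos 17° − 0.58 sin 17°) = 2940×0.847/0.7867 = 3170 N.

P ≈ 3170 N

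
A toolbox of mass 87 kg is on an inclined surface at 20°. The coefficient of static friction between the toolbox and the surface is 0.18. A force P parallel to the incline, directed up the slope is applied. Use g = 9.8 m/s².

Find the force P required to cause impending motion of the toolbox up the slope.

P ≈ 436 N

At impending motion up the slope, friction acts down-slope at its limit: f = μ_s N.
P is parallel to the surface, so N = m g cos θ = 801 N.
Along the incline: P = m g sin θ + μ_s N = 292 + 0.18×801 = 436 N.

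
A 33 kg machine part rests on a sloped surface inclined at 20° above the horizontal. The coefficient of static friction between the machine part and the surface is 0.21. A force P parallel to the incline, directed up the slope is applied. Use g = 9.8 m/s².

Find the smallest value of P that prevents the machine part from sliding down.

The machine part tends to slide down (tan θ > μ_s), so at the point of impending slip friction acts up-slope at its limit: f = μ_s N.
P is parallel to the surface, so N = m g cos θ = 304 N.
Along the incline: P + μ_s N = m g sin θ, so P = 111 − 0.21×304 = 46.8 N.

P_min ≈ 46.8 N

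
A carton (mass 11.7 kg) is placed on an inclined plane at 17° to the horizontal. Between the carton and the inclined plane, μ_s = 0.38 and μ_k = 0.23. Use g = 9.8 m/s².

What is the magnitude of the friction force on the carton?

f ≈ 33.5 N (up the incline)

Perpendicular to the surface, N = m g cos θ = 11.7·9.8·cos 17° = 109.6 N.
Along the slope the weight component is m g sin θ = 33.52 N; friction must supply exactly this, acting up-slope.
Maximum static friction available: μ_s N = 0.38 × 109.6 = 41.67 N.
Since |33.52| ≤ 41.67 N, static friction is sufficient; f equals the required value, not μ_s N.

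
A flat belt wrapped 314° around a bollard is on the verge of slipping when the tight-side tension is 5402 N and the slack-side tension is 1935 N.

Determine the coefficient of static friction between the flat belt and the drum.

T₂/T₁ = e^{μβ} → μ = ln(T₂/T₁)/β.
β = 314° = 5.48 rad.
μ = ln(5402/1935)/5.48 = ln(2.792)/5.48 = 0.187.

μ ≈ 0.187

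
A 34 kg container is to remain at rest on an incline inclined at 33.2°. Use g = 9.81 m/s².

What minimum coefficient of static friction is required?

At the slip threshold m g sin θ = μ_s m g cos θ, so μ_s,min = tan θ.
μ_s,min = tan 33.2° = 0.654.

μ_s,min ≈ 0.654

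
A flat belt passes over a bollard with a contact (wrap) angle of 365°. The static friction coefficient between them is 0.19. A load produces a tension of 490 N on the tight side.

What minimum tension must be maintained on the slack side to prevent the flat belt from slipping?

Capstan equation at impending slip: T_tight/T_slack = e^{μβ}.
β = 365° = 6.37 rad; e^{μβ} = e^{0.19×6.37} = 3.355.
T_slack = T_tight / e^{μβ} = 490 / 3.355 = 146 N.

T_min ≈ 146 N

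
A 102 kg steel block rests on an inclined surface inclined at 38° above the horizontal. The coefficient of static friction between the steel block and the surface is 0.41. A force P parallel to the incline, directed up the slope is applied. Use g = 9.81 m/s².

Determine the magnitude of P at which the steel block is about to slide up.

P ≈ 939 N

At impending motion up the slope, friction acts down-slope at its limit: f = μ_s N.
P is parallel to the surface, so N = m g cos θ = 788 N.
Along the incline: P = m g sin θ + μ_s N = 616 + 0.41×788 = 939 N.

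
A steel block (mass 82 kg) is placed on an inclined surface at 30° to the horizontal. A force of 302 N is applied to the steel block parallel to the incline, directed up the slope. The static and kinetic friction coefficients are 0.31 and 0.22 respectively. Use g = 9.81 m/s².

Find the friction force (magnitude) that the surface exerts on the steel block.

f ≈ 100 N (up the incline)

Perpendicular to the surface, N = m g cos θ = 82·9.81·cos 30° = 696.6 N.
For equilibrium along the incline the friction force must supply f = m g sin θ − P = 402.2 − 302 = 100.2 N (positive meaning up-slope).
Static friction can supply at most μ_s N = 216 N.
Since |100.2| ≤ 216 N, no slip — friction simply equals what equilibrium demands.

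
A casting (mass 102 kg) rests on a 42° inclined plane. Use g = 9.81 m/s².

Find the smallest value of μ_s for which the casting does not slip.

μ_s,min ≈ 0.9

At the slip threshold m g sin θ = μ_s m g cos θ, so μ_s,min = tan θ.
μ_s,min = tan 42° = 0.9.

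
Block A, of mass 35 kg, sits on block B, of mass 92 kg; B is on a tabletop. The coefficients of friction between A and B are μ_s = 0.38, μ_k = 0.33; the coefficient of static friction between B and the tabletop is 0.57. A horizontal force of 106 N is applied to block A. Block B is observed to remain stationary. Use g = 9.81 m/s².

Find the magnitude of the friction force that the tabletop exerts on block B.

f ≈ 106 N

The normal force B exerts on A is simply A's weight, N₁ = 343.4 N.
So the A–B interface can sustain at most μ_s N₁ = 130.5 N of static friction.
P = 106 N is within that limit, so A and B move together (both at rest); the A–B friction is simply f₁ = P = 106 N.
By Newton's third law B feels 106 N forward from A. With B stationary, the floor's static friction on B balances it: f₂ = 106 N (well within μ_s(m_A+m_B)g = 710.1 N).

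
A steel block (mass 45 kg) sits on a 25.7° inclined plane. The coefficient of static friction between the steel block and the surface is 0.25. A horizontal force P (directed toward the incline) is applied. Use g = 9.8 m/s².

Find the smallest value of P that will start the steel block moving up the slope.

At impending motion up the slope, friction acts down-slope at its limit: f = μ_s N.
Perpendicular to the incline: N = m g cos θ + P sin θ.
Along the incline: P cos θ = m g sin θ + μ_s N = m g sin θ + μ_s (m g cos θ + P sin θ).
Solving, P (cos θ − μ_s sin θ) = m g (sin θ + μ_s cos θ), so P = 45×9.8×(sin 25.7° + 0.25 cos 25.7°)/(cos 25.7° − 0.25 sin 25.7°) = 441×0.6589/0.7927 = 367 N.

P ≈ 367 N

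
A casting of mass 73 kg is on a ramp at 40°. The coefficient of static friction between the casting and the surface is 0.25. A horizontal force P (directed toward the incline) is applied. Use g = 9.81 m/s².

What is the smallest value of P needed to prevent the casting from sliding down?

The casting tends to slide down (tan θ > μ_s), so at the point of impending slip friction acts up-slope at its limit: f = μ_s N.
Perpendicular to the incline: N = m g cos θ + P sin θ.
Along the incline: P cos θ + μ_s N = m g sin θ, i.e. P cos θ + μ_s (m g cos θ + P sin θ) = m g sin θ.
Solving, P (cos θ + μ_s sin θ) = m g (sin θ − μ_s cos θ), so P = 716×0.4513/0.9267 = 349 N.

P_min ≈ 349 N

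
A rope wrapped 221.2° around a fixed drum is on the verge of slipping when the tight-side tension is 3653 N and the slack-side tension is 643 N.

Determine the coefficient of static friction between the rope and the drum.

T₂/T₁ = e^{μβ} → μ = ln(T₂/T₁)/β.
β = 221.2° = 3.861 rad.
μ = ln(3653/643)/3.861 = ln(5.681)/3.861 = 0.45.

μ ≈ 0.45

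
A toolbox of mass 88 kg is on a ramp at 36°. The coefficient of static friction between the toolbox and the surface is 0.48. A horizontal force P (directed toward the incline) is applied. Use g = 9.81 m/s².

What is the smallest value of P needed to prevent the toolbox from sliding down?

The toolbox tends to slide down (tan θ > μ_s), so at the point of impending slip friction acts up-slope at its limit: f = μ_s N.
Perpendicular to the incline: N = m g cos θ + P sin θ.
Along the incline: P cos θ + μ_s N = m g sin θ, i.e. P cos θ + μ_s (m g cos θ + P sin θ) = m g sin θ.
Solving, P (cos θ + μ_s sin θ) = m g (sin θ − μ_s cos θ), so P = 863×0.1995/1.091 = 158 N.

P_min ≈ 158 N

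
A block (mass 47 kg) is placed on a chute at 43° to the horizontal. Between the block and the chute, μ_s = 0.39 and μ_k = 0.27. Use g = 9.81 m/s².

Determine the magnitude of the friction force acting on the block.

Normal force: N = m g cos θ = 47 × 9.81 × cos 43° = 337.2 N.
Along the slope the weight component is m g sin θ = 314.4 N; friction must supply exactly this, acting up-slope.
The static-friction ceiling is μ_s N = 0.39 × 337.2 = 131.5 N.
Since |314.4| > 131.5 N, static friction cannot hold it; the block slides down the incline and kinetic friction applies: f = μ_k N = 0.27 × 337.2 = 91 N.

f ≈ 91 N (up the incline)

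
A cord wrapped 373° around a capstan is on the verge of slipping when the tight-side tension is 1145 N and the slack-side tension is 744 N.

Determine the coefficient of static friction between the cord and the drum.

T₂/T₁ = e^{μβ} → μ = ln(T₂/T₁)/β.
β = 373° = 6.51 rad.
μ = ln(1145/744)/6.51 = ln(1.539)/6.51 = 0.0662.

μ ≈ 0.0662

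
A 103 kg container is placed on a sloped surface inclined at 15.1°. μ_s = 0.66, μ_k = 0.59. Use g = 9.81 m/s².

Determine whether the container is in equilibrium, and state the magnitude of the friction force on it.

f ≈ 263 N

N = m g cos θ = 976 N.
Down-slope weight component: m g sin θ = 263 N.
μ_s N = 644 N.
263 ≤ 644 N, so it stays put; friction = 263 N.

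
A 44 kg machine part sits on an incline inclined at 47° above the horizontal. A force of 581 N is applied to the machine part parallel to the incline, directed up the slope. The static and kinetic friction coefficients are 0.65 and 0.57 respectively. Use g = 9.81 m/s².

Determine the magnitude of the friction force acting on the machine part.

f ≈ 168 N (down the incline)

Perpendicular to the surface, N = m g cos θ = 44·9.81·cos 47° = 294.4 N.
The friction needed for equilibrium is m g sin θ − P = 315.7 − 581 = -265.3 N, measured positive up-slope.
The static-friction ceiling is μ_s N = 0.65 × 294.4 = 191.3 N.
Since |-265.3| > 191.3 N, static friction cannot hold it; the machine part slides up the incline and kinetic friction applies: f = μ_k N = 0.57 × 294.4 = 168 N.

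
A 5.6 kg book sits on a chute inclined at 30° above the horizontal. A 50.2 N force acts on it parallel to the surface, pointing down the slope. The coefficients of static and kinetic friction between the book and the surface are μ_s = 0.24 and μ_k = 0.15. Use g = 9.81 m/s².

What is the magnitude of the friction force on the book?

The normal reaction is N = m g cos θ = 47.58 N.
Parallel to the incline, ΣF = 0 gives f = m g sin θ + P = 27.47 + 50.2 = 77.67 N (up-slope positive).
Maximum static friction available: μ_s N = 0.24 × 47.58 = 11.42 N.
|77.67| exceeds 11.42 N, so the book slips down-slope; friction is kinetic, f = μ_k N = 0.15×47.58 = 7.14 N.

f ≈ 7.14 N (up the incline)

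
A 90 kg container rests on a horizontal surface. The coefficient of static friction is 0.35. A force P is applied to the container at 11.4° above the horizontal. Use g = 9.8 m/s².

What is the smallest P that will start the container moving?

P ≈ 294 N

N = m g − P sin α (the pull lifts the container).
At impending slip, P cos α = μ_s N = μ_s (m g − P sin α).
Solving: P (cos α + μ_s sin α) = μ_s m g → P = 0.35×882/(cos 11.4° + 0.35 sin 11.4°) = 309/1.049 = 294 N.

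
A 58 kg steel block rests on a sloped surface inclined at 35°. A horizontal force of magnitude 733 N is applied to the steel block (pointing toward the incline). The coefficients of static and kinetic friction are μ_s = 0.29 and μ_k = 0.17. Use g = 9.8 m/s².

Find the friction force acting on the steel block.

The horizontal push has a component P sin θ into the surface, so N = m g cos θ + P sin θ = 465.6 + 420.4 = 886 N.
Parallel to the incline: P cos θ − m g sin θ = 600.4 − 326 = 274.4 N; the friction needed to balance this is 274.4 N acting down the slope.
Maximum static friction: μ_s N = 0.29 × 886 = 257 N.
|f_req| = 274.4 > 257 N → the steel block slides up the incline; f = μ_k N = 0.17 × 886 = 151 N.

f ≈ 151 N (down the incline)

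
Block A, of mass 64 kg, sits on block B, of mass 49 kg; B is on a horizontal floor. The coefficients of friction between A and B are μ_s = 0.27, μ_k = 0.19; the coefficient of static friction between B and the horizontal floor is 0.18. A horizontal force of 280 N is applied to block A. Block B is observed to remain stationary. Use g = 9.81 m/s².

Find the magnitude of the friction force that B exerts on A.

f ≈ 119 N

Between the blocks, N₁ = m_A g = 627.8 N.
So the A–B interface can sustain at most μ_s N₁ = 169.5 N of static friction.
P = 280 N exceeds that limit, so A slips over B and the interface friction becomes kinetic: f₁ = μ_k N₁ = 0.19×627.8 = 119 N.
B experiences an equal 119 N forward from A (third law). B is in equilibrium, so the floor supplies f₂ = 119 N of static friction (limit μ_s(m_A+m_B)g = 199.5 N, not exceeded).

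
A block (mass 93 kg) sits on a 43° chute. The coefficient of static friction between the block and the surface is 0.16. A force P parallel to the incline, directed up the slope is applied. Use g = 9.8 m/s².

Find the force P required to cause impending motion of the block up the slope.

P ≈ 728 N

At impending motion up the slope, friction acts down-slope at its limit: f = μ_s N.
P is parallel to the surface, so N = m g cos θ = 667 N.
Along the incline: P = m g sin θ + μ_s N = 622 + 0.16×667 = 728 N.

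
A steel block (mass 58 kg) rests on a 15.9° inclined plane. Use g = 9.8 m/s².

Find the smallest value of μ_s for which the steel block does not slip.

μ_s,min ≈ 0.285

At the slip threshold m g sin θ = μ_s m g cos θ, so μ_s,min = tan θ.
μ_s,min = tan 15.9° = 0.285.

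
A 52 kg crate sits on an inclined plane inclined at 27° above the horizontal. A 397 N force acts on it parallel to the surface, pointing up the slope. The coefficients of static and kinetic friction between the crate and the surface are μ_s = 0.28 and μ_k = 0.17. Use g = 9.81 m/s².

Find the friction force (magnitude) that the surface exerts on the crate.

f ≈ 77.3 N (down the incline)

Normal force: N = m g cos θ = 52 × 9.81 × cos 27° = 454.5 N.
The friction needed for equilibrium is m g sin θ − P = 231.6 − 397 = -165.4 N, measured positive up-slope.
The static-friction ceiling is μ_s N = 0.28 × 454.5 = 127.3 N.
|-165.4| exceeds 127.3 N, so the crate slips up-slope; friction is kinetic, f = μ_k N = 0.17×454.5 = 77.3 N.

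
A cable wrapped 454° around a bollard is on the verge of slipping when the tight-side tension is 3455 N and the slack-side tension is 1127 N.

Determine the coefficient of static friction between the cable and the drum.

μ ≈ 0.141

T₂/T₁ = e^{μβ} → μ = ln(T₂/T₁)/β.
β = 454° = 7.924 rad.
μ = ln(3455/1127)/7.924 = ln(3.066)/7.924 = 0.141.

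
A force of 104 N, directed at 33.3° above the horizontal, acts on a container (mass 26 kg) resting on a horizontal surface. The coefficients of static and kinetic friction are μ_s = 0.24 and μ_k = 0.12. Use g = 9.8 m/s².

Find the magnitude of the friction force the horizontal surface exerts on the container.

N = m g − P sin α = 254.8 − 104×sin 33.3° = 197.7 N.
Horizontally, friction must balance P cos α = 86.92 N.
The static-friction limit is μ_s N = 47.45 N.
86.92 > 47.45 N → the container slides; f = μ_k N = 0.12×197.7 = 23.7 N.

f ≈ 23.7 N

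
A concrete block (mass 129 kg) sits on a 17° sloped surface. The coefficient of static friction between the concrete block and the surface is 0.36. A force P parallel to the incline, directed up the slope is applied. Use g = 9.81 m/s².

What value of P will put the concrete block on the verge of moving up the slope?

P ≈ 806 N

At impending motion up the slope, friction acts down-slope at its limit: f = μ_s N.
P is parallel to the surface, so N = m g cos θ = 1210 N.
Along the incline: P = m g sin θ + μ_s N = 370 + 0.36×1210 = 806 N.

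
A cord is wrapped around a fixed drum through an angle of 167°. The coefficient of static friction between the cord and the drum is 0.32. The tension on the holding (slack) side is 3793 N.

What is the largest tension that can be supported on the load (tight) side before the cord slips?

At impending slip the capstan equation gives T₂/T₁ = e^{μβ} with β in radians.
β = 167° × π/180 = 2.915 rad.
e^{μβ} = e^{0.32×2.915} = 2.541.
T₂ = T₁ · e^{μβ} = 3793 × 2.541 = 9640 N.

T_max ≈ 9640 N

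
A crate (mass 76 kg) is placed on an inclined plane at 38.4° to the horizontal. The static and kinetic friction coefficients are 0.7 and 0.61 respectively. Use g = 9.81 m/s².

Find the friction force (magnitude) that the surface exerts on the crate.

Normal force: N = m g cos θ = 76 × 9.81 × cos 38.4° = 584.3 N.
Along the slope the weight component is m g sin θ = 463.1 N; friction must supply exactly this, acting up-slope.
Maximum static friction available: μ_s N = 0.7 × 584.3 = 409 N.
|463.1| exceeds 409 N, so the crate slips down-slope; friction is kinetic, f = μ_k N = 0.61×584.3 = 356 N.

f ≈ 356 N (up the incline)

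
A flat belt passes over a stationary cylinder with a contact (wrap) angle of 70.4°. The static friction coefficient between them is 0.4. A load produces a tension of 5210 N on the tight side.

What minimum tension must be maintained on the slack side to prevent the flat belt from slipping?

Capstan equation at impending slip: T_tight/T_slack = e^{μβ}.
β = 70.4° = 1.229 rad; e^{μβ} = e^{0.4×1.229} = 1.635.
T_slack = T_tight / e^{μβ} = 5210 / 1.635 = 3190 N.

T_min ≈ 3190 N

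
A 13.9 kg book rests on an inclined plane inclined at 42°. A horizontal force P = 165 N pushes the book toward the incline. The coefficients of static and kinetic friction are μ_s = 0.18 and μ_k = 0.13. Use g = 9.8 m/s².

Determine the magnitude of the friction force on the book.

f ≈ 31.5 N (down the incline)

The horizontal push has a component P sin θ into the surface, so N = m g cos θ + P sin θ = 101.2 + 110.4 = 211.6 N.
Along the incline, the net driving force (taking up-slope positive) is P cos θ − m g sin θ = 122.6 − 91.15 = 31.47 N, so equilibrium requires friction f = -31.47 N (down-slope).
The limit of static friction is μ_s N = 38.09 N.
|f_req| = 31.47 ≤ 38.09 N → the book is in equilibrium; friction equals the required value.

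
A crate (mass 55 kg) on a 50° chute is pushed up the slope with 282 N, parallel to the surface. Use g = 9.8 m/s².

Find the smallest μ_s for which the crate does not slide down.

μ_s,min ≈ 0.378

N = m g cos θ = 346.5 N.
Friction must make up the shortfall along the incline: f = m g sin θ − P = 412.9 − 282 = 130.9 N.
At the threshold f = μ_s N, so μ_s,min = 130.9/346.5 = 0.378.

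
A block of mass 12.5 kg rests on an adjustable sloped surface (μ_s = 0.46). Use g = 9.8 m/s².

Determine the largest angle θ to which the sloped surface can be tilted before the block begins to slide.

θ_max ≈ 24.7°

At the slip threshold, m g sin θ = μ_s · m g cos θ, so tan θ = μ_s.
θ_max = arctan(0.46) = 24.7°.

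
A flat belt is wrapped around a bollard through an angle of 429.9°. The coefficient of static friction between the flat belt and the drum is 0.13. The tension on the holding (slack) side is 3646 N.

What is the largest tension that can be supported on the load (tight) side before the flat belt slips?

At impending slip the capstan equation gives T₂/T₁ = e^{μβ} with β in radians.
β = 429.9° × π/180 = 7.503 rad.
e^{μβ} = e^{0.13×7.503} = 2.652.
T₂ = T₁ · e^{μβ} = 3646 × 2.652 = 9670 N.

T_max ≈ 9670 N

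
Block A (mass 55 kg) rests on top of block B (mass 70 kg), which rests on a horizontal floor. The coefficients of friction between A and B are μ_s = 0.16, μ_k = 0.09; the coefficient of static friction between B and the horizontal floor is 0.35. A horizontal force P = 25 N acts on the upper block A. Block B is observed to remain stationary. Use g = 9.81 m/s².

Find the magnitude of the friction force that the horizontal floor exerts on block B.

Normal force at the A–B interface: N₁ = m_A g = 539.6 N.
Maximum static friction on A from B: μ_s N₁ = 0.16×539.6 = 86.33 N.
P = 25 N is within that limit, so A and B move together (both at rest); the A–B friction is simply f₁ = P = 25 N.
B experiences an equal 25 N forward from A (third law). B is in equilibrium, so the floor supplies f₂ = 25 N of static friction (limit μ_s(m_A+m_B)g = 429.2 N, not exceeded).

f ≈ 25 N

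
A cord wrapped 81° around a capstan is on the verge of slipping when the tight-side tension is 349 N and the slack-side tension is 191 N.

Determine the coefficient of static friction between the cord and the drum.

μ ≈ 0.426

T₂/T₁ = e^{μβ} → μ = ln(T₂/T₁)/β.
β = 81° = 1.414 rad.
μ = ln(349/191)/1.414 = ln(1.827)/1.414 = 0.426.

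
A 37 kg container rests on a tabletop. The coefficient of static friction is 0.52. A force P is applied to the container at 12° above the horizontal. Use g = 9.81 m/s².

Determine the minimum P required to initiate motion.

N = m g − P sin α (the pull lifts the container).
At impending slip, P cos α = μ_s N = μ_s (m g − P sin α).
Solving: P (cos α + μ_s sin α) = μ_s m g → P = 0.52×363/(cos 12° + 0.52 sin 12°) = 189/1.086 = 174 N.

P ≈ 174 N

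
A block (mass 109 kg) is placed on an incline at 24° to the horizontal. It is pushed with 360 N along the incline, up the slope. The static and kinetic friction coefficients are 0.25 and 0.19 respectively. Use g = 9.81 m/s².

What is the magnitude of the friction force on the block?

f ≈ 74.9 N (up the incline)

The normal reaction is N = m g cos θ = 976.8 N.
The friction needed for equilibrium is m g sin θ − P = 434.9 − 360 = 74.92 N, measured positive up-slope.
Static friction can supply at most μ_s N = 244.2 N.
Since |74.92| ≤ 244.2 N, no slip — friction simply equals what equilibrium demands.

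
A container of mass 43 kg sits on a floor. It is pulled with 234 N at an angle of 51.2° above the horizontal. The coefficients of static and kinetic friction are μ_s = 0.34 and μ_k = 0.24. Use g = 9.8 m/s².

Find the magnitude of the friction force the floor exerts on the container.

f ≈ 57.4 N

The vertical component of P reduces the normal force: N = m g − P sin α = 421.4 − 182.4 = 239 N.
Horizontally, friction must balance P cos α = 146.6 N.
μ_s N = 0.34 × 239 = 81.27 N.
146.6 > 81.27 N → the container slides; f = μ_k N = 0.24×239 = 57.4 N.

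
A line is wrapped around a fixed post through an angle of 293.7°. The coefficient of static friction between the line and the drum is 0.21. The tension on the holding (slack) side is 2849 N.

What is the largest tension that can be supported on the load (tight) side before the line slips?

At impending slip the capstan equation gives T₂/T₁ = e^{μβ} with β in radians.
β = 293.7° × π/180 = 5.126 rad.
e^{μβ} = e^{0.21×5.126} = 2.934.
T₂ = T₁ · e^{μβ} = 2849 × 2.934 = 8360 N.

T_max ≈ 8360 N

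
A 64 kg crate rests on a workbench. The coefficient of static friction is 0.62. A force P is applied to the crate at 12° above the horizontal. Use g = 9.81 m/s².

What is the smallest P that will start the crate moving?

N = m g − P sin α (the pull lifts the crate).
At impending slip, P cos α = μ_s N = μ_s (m g − P sin α).
Solving: P (cos α + μ_s sin α) = μ_s m g → P = 0.62×628/(cos 12° + 0.62 sin 12°) = 389/1.107 = 352 N.

P ≈ 352 N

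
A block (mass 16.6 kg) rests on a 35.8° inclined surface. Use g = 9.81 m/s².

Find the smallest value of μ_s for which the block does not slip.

μ_s,min ≈ 0.721

At the slip threshold m g sin θ = μ_s m g cos θ, so μ_s,min = tan θ.
μ_s,min = tan 35.8° = 0.721.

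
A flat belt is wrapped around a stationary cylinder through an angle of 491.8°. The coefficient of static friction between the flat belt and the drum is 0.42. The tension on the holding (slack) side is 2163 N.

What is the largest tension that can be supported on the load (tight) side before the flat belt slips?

At impending slip the capstan equation gives T₂/T₁ = e^{μβ} with β in radians.
β = 491.8° × π/180 = 8.584 rad.
e^{μβ} = e^{0.42×8.584} = 36.78.
T₂ = T₁ · e^{μβ} = 2163 × 36.78 = 79600 N.

T_max ≈ 79600 N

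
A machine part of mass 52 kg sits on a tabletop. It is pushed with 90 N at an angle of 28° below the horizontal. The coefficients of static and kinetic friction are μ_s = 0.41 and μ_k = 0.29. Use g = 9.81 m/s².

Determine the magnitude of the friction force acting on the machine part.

f ≈ 79.5 N

N = m g + P sin α = 510.1 + 90×sin 28° = 552.4 N.
The horizontal driving force is P cos α = 79.47 N, so equilibrium needs friction f = 79.47 N.
The static-friction limit is μ_s N = 226.5 N.
Since 79.47 N does not exceed the limit, the machine part stays at rest and f = 79.5 N.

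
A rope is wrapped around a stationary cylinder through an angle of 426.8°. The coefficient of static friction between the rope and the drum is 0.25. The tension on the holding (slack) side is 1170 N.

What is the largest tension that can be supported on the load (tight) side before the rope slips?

At impending slip the capstan equation gives T₂/T₁ = e^{μβ} with β in radians.
β = 426.8° × π/180 = 7.449 rad.
e^{μβ} = e^{0.25×7.449} = 6.438.
T₂ = T₁ · e^{μβ} = 1170 × 6.438 = 7530 N.

T_max ≈ 7530 N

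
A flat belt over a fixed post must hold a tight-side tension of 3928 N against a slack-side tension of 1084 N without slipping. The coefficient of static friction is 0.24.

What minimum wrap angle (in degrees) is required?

T₂/T₁ = e^{μβ} → β = ln(T₂/T₁)/μ.
β = ln(3928/1084)/0.24 = 1.287/0.24 = 5.364 rad.
In degrees: β = 5.364 × 180/π = 307°.

β_min ≈ 307°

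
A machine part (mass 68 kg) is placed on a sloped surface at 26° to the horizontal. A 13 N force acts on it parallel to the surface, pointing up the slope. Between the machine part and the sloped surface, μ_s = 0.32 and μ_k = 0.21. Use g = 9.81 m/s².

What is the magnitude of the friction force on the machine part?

f ≈ 126 N (up the incline)

The normal reaction is N = m g cos θ = 599.6 N.
Parallel to the incline, ΣF = 0 gives f = m g sin θ − P = 292.4 − 13 = 279.4 N (up-slope positive).
Static friction can supply at most μ_s N = 191.9 N.
Since |279.4| > 191.9 N, static friction cannot hold it; the machine part slides down the incline and kinetic friction applies: f = μ_k N = 0.21 × 599.6 = 126 N.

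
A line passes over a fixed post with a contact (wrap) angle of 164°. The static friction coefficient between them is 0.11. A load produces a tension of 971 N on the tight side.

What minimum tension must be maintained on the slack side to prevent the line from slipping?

T_min ≈ 709 N

Capstan equation at impending slip: T_tight/T_slack = e^{μβ}.
β = 164° = 2.862 rad; e^{μβ} = e^{0.11×2.862} = 1.37.
T_slack = T_tight / e^{μβ} = 971 / 1.37 = 709 N.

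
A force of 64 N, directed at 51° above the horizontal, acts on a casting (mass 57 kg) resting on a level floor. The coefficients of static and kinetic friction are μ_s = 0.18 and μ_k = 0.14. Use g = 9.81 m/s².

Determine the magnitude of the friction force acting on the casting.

f ≈ 40.3 N

The vertical component of P reduces the normal force: N = m g − P sin α = 559.2 − 49.74 = 509.4 N.
For equilibrium, f = P cos α = 64×cos 51° = 40.28 N.
μ_s N = 0.18 × 509.4 = 91.7 N.
Since 40.28 N does not exceed the limit, the casting stays at rest and f = 40.3 N.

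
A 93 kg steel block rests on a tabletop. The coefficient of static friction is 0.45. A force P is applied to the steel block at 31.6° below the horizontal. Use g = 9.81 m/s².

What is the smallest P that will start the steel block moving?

N = m g + P sin α (the push presses the steel block into the tabletop).
At impending slip, P cos α = μ_s N = μ_s (m g + P sin α).
Solving: P (cos α − μ_s sin α) = μ_s m g → P = 0.45×912/(cos 31.6° − 0.45 sin 31.6°) = 411/0.6159 = 667 N.

P ≈ 667 N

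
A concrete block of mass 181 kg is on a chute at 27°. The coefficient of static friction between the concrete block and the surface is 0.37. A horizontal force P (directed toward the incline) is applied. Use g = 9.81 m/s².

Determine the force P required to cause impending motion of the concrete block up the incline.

At impending motion up the slope, friction acts down-slope at its limit: f = μ_s N.
Perpendicular to the incline: N = m g cos θ + P sin θ.
Along the incline: P cos θ = m g sin θ + μ_s N = m g sin θ + μ_s (m g cos θ + P sin θ).
Solving, P (cos θ − μ_s sin θ) = m g (sin θ + μ_s cos θ), so P = 181×9.81×(sin 27° + 0.37 cos 27°)/(cos 27° − 0.37 sin 27°) = 1780×0.7837/0.723 = 1920 N.

P ≈ 1920 N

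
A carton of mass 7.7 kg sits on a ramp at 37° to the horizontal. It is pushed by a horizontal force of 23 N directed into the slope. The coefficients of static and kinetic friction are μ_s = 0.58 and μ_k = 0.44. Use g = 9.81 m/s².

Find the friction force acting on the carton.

f ≈ 27.1 N (up the incline)

Normal direction: N = m g cos θ + P sin θ = 74.17 N.
Along the incline, the net driving force (taking up-slope positive) is P cos θ − m g sin θ = 18.37 − 45.46 = -27.09 N, so equilibrium requires friction f = 27.09 N (up-slope).
Maximum static friction: μ_s N = 0.58 × 74.17 = 43.02 N.
Since 27.09 N is within the 43.02 N limit, the carton stays put and friction is exactly 27.1 N.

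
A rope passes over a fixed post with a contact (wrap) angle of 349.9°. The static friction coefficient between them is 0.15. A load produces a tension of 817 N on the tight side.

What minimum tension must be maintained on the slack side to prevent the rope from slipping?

T_min ≈ 327 N

Capstan equation at impending slip: T_tight/T_slack = e^{μβ}.
β = 349.9° = 6.107 rad; e^{μβ} = e^{0.15×6.107} = 2.499.
T_slack = T_tight / e^{μβ} = 817 / 2.499 = 327 N.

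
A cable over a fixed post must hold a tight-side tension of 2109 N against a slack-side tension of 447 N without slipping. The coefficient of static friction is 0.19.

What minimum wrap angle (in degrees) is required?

β_min ≈ 468°

T₂/T₁ = e^{μβ} → β = ln(T₂/T₁)/μ.
β = ln(2109/447)/0.19 = 1.551/0.19 = 8.165 rad.
In degrees: β = 8.165 × 180/π = 468°.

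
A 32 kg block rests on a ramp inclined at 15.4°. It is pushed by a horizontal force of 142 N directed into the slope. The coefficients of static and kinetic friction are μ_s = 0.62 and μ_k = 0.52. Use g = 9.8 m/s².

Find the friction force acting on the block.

The horizontal push has a component P sin θ into the surface, so N = m g cos θ + P sin θ = 302.3 + 37.71 = 340 N.
Parallel to the incline: P cos θ − m g sin θ = 136.9 − 83.28 = 53.62 N; the friction needed to balance this is 53.62 N acting down the slope.
The limit of static friction is μ_s N = 210.8 N.
Since 53.62 N is within the 210.8 N limit, the block stays put and friction is exactly 53.6 N.

f ≈ 53.6 N (down the incline)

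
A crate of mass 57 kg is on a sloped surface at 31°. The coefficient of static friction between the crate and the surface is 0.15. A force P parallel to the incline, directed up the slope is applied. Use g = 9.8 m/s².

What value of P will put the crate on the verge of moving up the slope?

P ≈ 360 N

At impending motion up the slope, friction acts down-slope at its limit: f = μ_s N.
P is parallel to the surface, so N = m g cos θ = 479 N.
Along the incline: P = m g sin θ + μ_s N = 288 + 0.15×479 = 360 N.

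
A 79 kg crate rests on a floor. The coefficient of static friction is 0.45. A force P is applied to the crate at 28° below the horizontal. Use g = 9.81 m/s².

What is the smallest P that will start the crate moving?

N = m g + P sin α (the push presses the crate into the floor).
At impending slip, P cos α = μ_s N = μ_s (m g + P sin α).
Solving: P (cos α − μ_s sin α) = μ_s m g → P = 0.45×775/(cos 28° − 0.45 sin 28°) = 349/0.6717 = 519 N.

P ≈ 519 N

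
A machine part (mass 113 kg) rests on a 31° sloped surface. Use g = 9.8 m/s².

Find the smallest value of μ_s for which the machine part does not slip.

At the slip threshold m g sin θ = μ_s m g cos θ, so μ_s,min = tan θ.
μ_s,min = tan 31° = 0.601.

μ_s,min ≈ 0.601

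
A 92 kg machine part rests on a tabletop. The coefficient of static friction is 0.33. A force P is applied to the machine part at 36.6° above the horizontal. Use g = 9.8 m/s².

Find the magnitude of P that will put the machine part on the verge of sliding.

P ≈ 298 N

N = m g − P sin α (the pull lifts the machine part).
At impending slip, P cos α = μ_s N = μ_s (m g − P sin α).
Solving: P (cos α + μ_s sin α) = μ_s m g → P = 0.33×902/(cos 36.6° + 0.33 sin 36.6°) = 298/0.9996 = 298 N.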